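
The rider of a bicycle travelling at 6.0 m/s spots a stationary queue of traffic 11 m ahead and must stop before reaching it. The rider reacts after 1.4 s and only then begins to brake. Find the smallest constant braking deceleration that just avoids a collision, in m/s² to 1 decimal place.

Distance covered during reaction = 6.0000 × 1.4 = 8.400 m.
Distance available for braking: 11 − 8.400 = 2.600 m.
v² = 2a·d ⇒ a = v²/(2d) = 6.0000² / (2 × 2.600) = 36.000 / 5.200 = 6.9231 m/s².

Required deceleration ≈ 6.9 m/s²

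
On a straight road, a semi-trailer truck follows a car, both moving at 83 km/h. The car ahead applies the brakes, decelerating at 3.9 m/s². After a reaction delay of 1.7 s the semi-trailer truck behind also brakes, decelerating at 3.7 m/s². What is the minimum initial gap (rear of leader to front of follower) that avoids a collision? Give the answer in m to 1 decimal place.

83 km/h ÷ 3.6 = 23.0556 m/s.
Leader travels v²/(2a_L) = 531.561 / 7.800 = 68.149 m before stopping.
Follower covers v·t_r = 23.0556 × 1.7 = 39.195 m while reacting, then v²/(2a_F) = 531.561 / 7.400 = 71.833 m while braking, for a total of 39.195 + 71.833 = 111.028 m.
Since a_F ≤ a_L and the follower starts braking later, the follower is never slower than the leader, so the closest approach is when both have stopped.
Minimum gap = 111.028 − 68.149 = 42.879 m.

Minimum gap ≈ 42.9 m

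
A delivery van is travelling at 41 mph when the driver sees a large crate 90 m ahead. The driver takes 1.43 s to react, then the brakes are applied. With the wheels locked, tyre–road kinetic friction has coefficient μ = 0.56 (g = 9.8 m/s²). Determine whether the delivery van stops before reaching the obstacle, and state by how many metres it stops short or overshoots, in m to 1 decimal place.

Yes — it stops 33.2 m short of the obstacle

41 mph × 0.44704 = 18.3286 m/s.
a = μg = 0.56 × 9.8 = 5.488 m/s².
Reaction distance = 18.3286 × 1.43 = 26.210 m.
Braking distance = v²/(2a) = 335.938 / 10.976 = 30.607 m.
Total stopping distance = 26.210 + 30.607 = 56.817 m, vs 90 m available — it stops with 90 − 56.817 = 33.183 m to spare.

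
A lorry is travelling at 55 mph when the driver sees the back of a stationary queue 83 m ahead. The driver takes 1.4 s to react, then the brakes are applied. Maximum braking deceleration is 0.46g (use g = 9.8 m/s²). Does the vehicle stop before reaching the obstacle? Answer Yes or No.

55 mph × 0.44704 = 24.5872 m/s.
a = 0.46 × 9.8 = 4.508 m/s².
Reaction distance = 24.5872 × 1.4 = 34.422 m.
Braking distance = v²/(2a) = 604.530 / 9.016 = 67.051 m.
Total stopping distance = 34.422 + 67.051 = 101.473 m, vs 83 m available — it cannot stop in time and overshoots by 101.473 − 83 = 18.473 m.

No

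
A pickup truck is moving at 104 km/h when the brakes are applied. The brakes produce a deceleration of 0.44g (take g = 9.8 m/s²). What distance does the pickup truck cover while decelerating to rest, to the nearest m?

104 km/h ÷ 3.6 = 28.8889 m/s.
a = 0.44 × 9.8 = 4.312 m/s².
Braking distance = v²/(2a) = 28.8889² / (2 × 4.312) = 834.569 / 8.624 = 96.773 m.

Braking distance ≈ 97 m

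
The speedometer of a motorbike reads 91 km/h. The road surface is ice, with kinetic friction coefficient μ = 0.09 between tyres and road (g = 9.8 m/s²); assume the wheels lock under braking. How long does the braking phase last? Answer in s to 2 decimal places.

91 km/h ÷ 3.6 = 25.2778 m/s.
a = μg = 0.09 × 9.8 = 0.882 m/s².
Braking time = v/a = 25.2778 / 0.882 = 28.660 s.

Braking time ≈ 28.66 s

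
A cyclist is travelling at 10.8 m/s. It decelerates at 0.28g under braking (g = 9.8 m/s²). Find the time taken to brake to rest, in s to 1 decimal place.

Braking time ≈ 3.9 s

a = 0.28 × 9.8 = 2.744 m/s².
Braking time = v/a = 10.8000 / 2.744 = 3.936 s.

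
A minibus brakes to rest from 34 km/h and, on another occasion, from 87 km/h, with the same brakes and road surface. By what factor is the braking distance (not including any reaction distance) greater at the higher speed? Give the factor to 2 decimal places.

Braking distance d = v²/(2a), so with a fixed, d ∝ v².
Factor = (87/34)² = 2.5588² = 6.5475.

Factor ≈ 6.55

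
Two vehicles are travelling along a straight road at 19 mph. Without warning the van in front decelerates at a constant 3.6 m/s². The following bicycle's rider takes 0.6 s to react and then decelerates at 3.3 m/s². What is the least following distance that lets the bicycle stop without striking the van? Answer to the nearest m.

Minimum gap ≈ 6 m

19 mph × 0.44704 = 8.4938 m/s.
Leader travels v²/(2a_L) = 72.145 / 7.200 = 10.020 m before stopping.
Follower covers v·t_r = 8.4938 × 0.6 = 5.096 m while reacting, then v²/(2a_F) = 72.145 / 6.600 = 10.931 m while braking, for a total of 5.096 + 10.931 = 16.027 m.
Since a_F ≤ a_L and the follower starts braking later, the follower is never slower than the leader, so the closest approach is when both have stopped.
Minimum gap = 16.027 − 10.020 = 6.007 m.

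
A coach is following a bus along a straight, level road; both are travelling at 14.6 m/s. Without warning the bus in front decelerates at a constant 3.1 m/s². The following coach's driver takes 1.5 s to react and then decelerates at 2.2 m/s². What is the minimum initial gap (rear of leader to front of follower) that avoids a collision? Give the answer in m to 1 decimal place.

Leader travels v²/(2a_L) = 213.160 / 6.200 = 34.381 m before stopping.
Follower covers v·t_r = 14.6000 × 1.5 = 21.900 m while reacting, then v²/(2a_F) = 213.160 / 4.400 = 48.445 m while braking, for a total of 21.900 + 48.445 = 70.345 m.
Since a_F ≤ a_L and the follower starts braking later, the follower is never slower than the leader, so the closest approach is when both have stopped.
Minimum gap = 70.345 − 34.381 = 35.964 m.

Minimum gap ≈ 36.0 m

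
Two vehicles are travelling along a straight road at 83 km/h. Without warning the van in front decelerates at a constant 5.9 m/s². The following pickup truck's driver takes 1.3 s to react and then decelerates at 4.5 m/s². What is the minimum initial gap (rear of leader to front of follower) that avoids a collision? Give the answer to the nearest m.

83 km/h ÷ 3.6 = 23.0556 m/s.
Leader travels v²/(2a_L) = 531.561 / 11.800 = 45.048 m before stopping.
Follower covers v·t_r = 23.0556 × 1.3 = 29.972 m while reacting, then v²/(2a_F) = 531.561 / 9.000 = 59.062 m while braking, for a total of 29.972 + 59.062 = 89.034 m.
Since a_F ≤ a_L and the follower starts braking later, the follower is never slower than the leader, so the closest approach is when both have stopped.
Minimum gap = 89.034 − 45.048 = 43.986 m.

Minimum gap ≈ 44 m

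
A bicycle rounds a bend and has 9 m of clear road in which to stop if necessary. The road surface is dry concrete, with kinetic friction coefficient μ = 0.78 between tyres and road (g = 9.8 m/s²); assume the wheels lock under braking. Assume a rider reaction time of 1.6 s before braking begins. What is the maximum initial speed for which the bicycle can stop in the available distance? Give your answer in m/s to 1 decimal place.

Maximum speed ≈ 4.7 m/s

a = μg = 0.78 × 9.8 = 7.644 m/s².
Stopping distance: v·t_r + v²/(2a) = 9 with t_r = 1.6 s and a = 7.644 m/s².
So v² + 24.461 v − 137.59 = 0.
Positive root: v = −a·t_r + √((a·t_r)² + 2a·d) = −12.230 + √(149.573 + 137.59) = 4.7159 m/s.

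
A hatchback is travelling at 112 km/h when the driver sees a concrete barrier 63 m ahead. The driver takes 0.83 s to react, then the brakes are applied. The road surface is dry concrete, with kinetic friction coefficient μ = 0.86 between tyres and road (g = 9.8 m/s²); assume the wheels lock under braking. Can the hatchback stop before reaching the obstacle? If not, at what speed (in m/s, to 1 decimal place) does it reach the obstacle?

112 km/h ÷ 3.6 = 31.1111 m/s.
a = μg = 0.86 × 9.8 = 8.428 m/s².
Reaction distance = 31.1111 × 0.83 = 25.822 m.
Braking distance needed to stop: v²/(2a) = 967.901 / 16.856 = 57.422 m, so total needed = 25.822 + 57.422 = 83.244 m > 63 m — it cannot stop.
Distance remaining when braking begins: 63 − 25.822 = 37.178 m.
v² = v₀² − 2a·d = 967.901 − 2 × 8.428 × 37.178 = 341.229 m²/s².
v = √341.229 = 18.472 m/s.

No — it strikes the obstacle at 18.5 m/s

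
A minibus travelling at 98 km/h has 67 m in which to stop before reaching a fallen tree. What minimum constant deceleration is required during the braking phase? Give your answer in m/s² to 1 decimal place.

Required deceleration ≈ 5.5 m/s²

98 km/h ÷ 3.6 = 27.2222 m/s.
v² = 2a·d ⇒ a = v²/(2d) = 27.2222² / (2 × 67.000) = 741.048 / 134.000 = 5.5302 m/s².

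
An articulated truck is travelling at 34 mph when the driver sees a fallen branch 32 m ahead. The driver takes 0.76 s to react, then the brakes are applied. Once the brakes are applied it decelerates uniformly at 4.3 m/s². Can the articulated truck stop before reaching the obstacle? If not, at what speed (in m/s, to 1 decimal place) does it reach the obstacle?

No — it strikes the obstacle at 7.4 m/s

34 mph × 0.44704 = 15.1994 m/s.
Reaction distance = 15.1994 × 0.76 = 11.552 m.
Braking distance needed to stop: v²/(2a) = 231.022 / 8.600 = 26.863 m, so total needed = 11.552 + 26.863 = 38.415 m > 32 m — it cannot stop.
Distance remaining when braking begins: 32 − 11.552 = 20.448 m.
v² = v₀² − 2a·d = 231.022 − 2 × 4.300 × 20.448 = 55.169 m²/s².
v = √55.169 = 7.428 m/s.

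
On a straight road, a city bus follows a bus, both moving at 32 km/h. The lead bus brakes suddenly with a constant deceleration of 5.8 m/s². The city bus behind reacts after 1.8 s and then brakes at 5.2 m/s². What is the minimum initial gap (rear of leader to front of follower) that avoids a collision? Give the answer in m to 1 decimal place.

32 km/h ÷ 3.6 = 8.8889 m/s.
Leader travels v²/(2a_L) = 79.013 / 11.600 = 6.811 m before stopping.
Follower covers v·t_r = 8.8889 × 1.8 = 16.000 m while reacting, then v²/(2a_F) = 79.013 / 10.400 = 7.597 m while braking, for a total of 16.000 + 7.597 = 23.597 m.
Since a_F ≤ a_L and the follower starts braking later, the follower is never slower than the leader, so the closest approach is when both have stopped.
Minimum gap = 23.597 − 6.811 = 16.786 m.

Minimum gap ≈ 16.8 m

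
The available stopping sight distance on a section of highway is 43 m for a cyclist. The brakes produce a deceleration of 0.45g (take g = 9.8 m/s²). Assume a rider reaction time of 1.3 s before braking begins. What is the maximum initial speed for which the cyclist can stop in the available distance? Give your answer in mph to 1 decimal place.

Maximum speed ≈ 32.6 mph

a = 0.45 × 9.8 = 4.410 m/s².
Stopping distance: v·t_r + v²/(2a) = 43 with t_r = 1.3 s and a = 4.410 m/s².
So v² + 11.466 v − 379.26 = 0.
Positive root: v = −a·t_r + √((a·t_r)² + 2a·d) = −5.733 + √(32.867 + 379.26) = 14.5679 m/s.
14.5679 m/s ÷ 0.44704 = 32.587 mph.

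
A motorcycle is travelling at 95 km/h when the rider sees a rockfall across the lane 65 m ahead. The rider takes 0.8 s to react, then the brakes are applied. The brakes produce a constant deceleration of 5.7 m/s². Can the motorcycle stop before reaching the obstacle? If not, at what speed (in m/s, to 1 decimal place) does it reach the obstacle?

95 km/h ÷ 3.6 = 26.3889 m/s.
Reaction distance = 26.3889 × 0.8 = 21.111 m.
Braking distance needed to stop: v²/(2a) = 696.374 / 11.400 = 61.085 m, so total needed = 21.111 + 61.085 = 82.196 m > 65 m — it cannot stop.
Distance remaining when braking begins: 65 − 21.111 = 43.889 m.
v² = v₀² − 2a·d = 696.374 − 2 × 5.700 × 43.889 = 196.039 m²/s².
v = √196.039 = 14.001 m/s.

No — it strikes the obstacle at 14.0 m/s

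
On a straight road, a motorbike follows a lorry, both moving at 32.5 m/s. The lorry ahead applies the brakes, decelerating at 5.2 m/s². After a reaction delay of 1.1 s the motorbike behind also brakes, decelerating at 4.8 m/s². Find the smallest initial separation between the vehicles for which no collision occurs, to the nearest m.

Leader travels v²/(2a_L) = 1056.250 / 10.400 = 101.562 m before stopping.
Follower covers v·t_r = 32.5000 × 1.1 = 35.750 m while reacting, then v²/(2a_F) = 1056.250 / 9.600 = 110.026 m while braking, for a total of 35.750 + 110.026 = 145.776 m.
Since a_F ≤ a_L and the follower starts braking later, the follower is never slower than the leader, so the closest approach is when both have stopped.
Minimum gap = 145.776 − 101.562 = 44.214 m.

Minimum gap ≈ 44 m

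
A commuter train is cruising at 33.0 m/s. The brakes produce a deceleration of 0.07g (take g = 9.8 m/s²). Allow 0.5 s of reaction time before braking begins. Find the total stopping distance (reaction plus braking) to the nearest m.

a = 0.07 × 9.8 = 0.686 m/s².
Reaction distance = v·t_r = 33.0000 × 0.5 = 16.500 m.
Braking distance = v²/(2a) = 33.0000² / (2 × 0.686) = 1089.000 / 1.372 = 793.732 m.
Total = 16.500 + 793.732 = 810.232 m.

Total stopping distance ≈ 810 m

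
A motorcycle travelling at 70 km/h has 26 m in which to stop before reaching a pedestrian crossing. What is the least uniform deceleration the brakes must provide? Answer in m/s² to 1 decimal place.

70 km/h ÷ 3.6 = 19.4444 m/s.
v² = 2a·d ⇒ a = v²/(2d) = 19.4444² / (2 × 26.000) = 378.085 / 52.000 = 7.2709 m/s².

Required deceleration ≈ 7.3 m/s²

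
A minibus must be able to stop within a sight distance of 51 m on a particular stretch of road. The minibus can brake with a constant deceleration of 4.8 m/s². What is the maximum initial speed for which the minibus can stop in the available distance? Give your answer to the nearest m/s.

Maximum speed ≈ 22 m/s

v²/(2a) = d ⇒ v = √(2 × 4.800 × 51) = √489.60 = 22.1269 m/s.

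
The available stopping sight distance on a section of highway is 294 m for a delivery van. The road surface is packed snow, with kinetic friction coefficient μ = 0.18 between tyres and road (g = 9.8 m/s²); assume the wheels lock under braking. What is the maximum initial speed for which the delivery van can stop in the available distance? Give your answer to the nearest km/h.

Maximum speed ≈ 116 km/h

a = μg = 0.18 × 9.8 = 1.764 m/s².
v²/(2a) = d ⇒ v = √(2 × 1.764 × 294) = √1037.23 = 32.2061 m/s.
32.2061 m/s × 3.6 = 115.942 km/h.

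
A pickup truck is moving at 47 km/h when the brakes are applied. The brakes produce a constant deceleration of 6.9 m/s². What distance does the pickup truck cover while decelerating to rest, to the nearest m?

Braking distance ≈ 12 m

47 km/h ÷ 3.6 = 13.0556 m/s.
Braking distance = v²/(2a) = 13.0556² / (2 × 6.900) = 170.449 / 13.800 = 12.351 m.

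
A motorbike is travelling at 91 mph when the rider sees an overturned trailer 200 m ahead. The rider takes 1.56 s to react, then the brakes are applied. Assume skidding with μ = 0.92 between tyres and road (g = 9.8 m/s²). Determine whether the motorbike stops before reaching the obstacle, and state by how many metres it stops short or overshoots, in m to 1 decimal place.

Yes — it stops 44.8 m short of the obstacle

91 mph × 0.44704 = 40.6806 m/s.
a = μg = 0.92 × 9.8 = 9.016 m/s².
Reaction distance = 40.6806 × 1.56 = 63.462 m.
Braking distance = v²/(2a) = 1654.911 / 18.032 = 91.776 m.
Total stopping distance = 63.462 + 91.776 = 155.238 m, vs 200 m available — it stops with 200 − 155.238 = 44.762 m to spare.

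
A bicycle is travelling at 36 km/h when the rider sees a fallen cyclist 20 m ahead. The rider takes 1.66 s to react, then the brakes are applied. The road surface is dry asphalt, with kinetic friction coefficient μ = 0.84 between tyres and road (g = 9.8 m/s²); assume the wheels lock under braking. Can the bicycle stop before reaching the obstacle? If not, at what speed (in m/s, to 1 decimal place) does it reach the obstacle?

36 km/h ÷ 3.6 = 10.0000 m/s.
a = μg = 0.84 × 9.8 = 8.232 m/s².
Reaction distance = 10.0000 × 1.66 = 16.600 m.
Braking distance needed to stop: v²/(2a) = 100.000 / 16.464 = 6.074 m, so total needed = 16.600 + 6.074 = 22.674 m > 20 m — it cannot stop.
Distance remaining when braking begins: 20 − 16.600 = 3.400 m.
v² = v₀² − 2a·d = 100.000 − 2 × 8.232 × 3.400 = 44.022 m²/s².
v = √44.022 = 6.635 m/s.

No — it strikes the obstacle at 6.6 m/s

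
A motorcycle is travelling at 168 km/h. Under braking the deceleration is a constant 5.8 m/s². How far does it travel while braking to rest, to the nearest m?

168 km/h ÷ 3.6 = 46.6667 m/s.
Braking distance = v²/(2a) = 46.6667² / (2 × 5.800) = 2177.781 / 11.600 = 187.740 m.

Braking distance ≈ 188 m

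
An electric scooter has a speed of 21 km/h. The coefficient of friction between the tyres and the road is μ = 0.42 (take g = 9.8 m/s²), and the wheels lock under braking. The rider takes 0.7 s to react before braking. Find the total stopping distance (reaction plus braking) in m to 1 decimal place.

21 km/h ÷ 3.6 = 5.8333 m/s.
a = μg = 0.42 × 9.8 = 4.116 m/s².
Reaction distance = v·t_r = 5.8333 × 0.7 = 4.083 m.
Braking distance = v²/(2a) = 5.8333² / (2 × 4.116) = 34.027 / 8.232 = 4.134 m.
Total = 4.083 + 4.134 = 8.217 m.

Total stopping distance ≈ 8.2 m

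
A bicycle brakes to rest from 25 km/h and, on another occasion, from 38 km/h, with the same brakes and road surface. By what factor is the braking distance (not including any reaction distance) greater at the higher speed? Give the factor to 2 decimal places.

Braking distance d = v²/(2a), so with a fixed, d ∝ v².
Factor = (38/25)² = 1.5200² = 2.3104.

Factor ≈ 2.31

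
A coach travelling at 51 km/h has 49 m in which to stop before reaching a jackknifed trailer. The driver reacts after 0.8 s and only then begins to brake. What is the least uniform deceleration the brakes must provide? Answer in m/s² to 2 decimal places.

51 km/h ÷ 3.6 = 14.1667 m/s.
Distance covered during reaction = 14.1667 × 0.8 = 11.333 m.
Distance available for braking: 49 − 11.333 = 37.667 m.
v² = 2a·d ⇒ a = v²/(2d) = 14.1667² / (2 × 37.667) = 200.695 / 75.334 = 2.6641 m/s².

Required deceleration ≈ 2.66 m/s²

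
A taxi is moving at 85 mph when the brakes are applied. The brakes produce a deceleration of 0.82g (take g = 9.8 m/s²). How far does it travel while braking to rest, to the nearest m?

Braking distance ≈ 90 m

85 mph × 0.44704 = 37.9984 m/s.
a = 0.82 × 9.8 = 8.036 m/s².
Braking distance = v²/(2a) = 37.9984² / (2 × 8.036) = 1443.878 / 16.072 = 89.838 m.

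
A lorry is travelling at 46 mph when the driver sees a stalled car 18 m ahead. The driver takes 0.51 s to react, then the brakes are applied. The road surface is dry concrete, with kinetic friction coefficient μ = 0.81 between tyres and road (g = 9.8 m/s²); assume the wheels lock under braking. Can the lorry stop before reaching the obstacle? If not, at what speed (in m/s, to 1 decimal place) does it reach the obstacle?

No — it strikes the obstacle at 17.4 m/s

46 mph × 0.44704 = 20.5638 m/s.
a = μg = 0.81 × 9.8 = 7.938 m/s².
Reaction distance = 20.5638 × 0.51 = 10.488 m.
Braking distance needed to stop: v²/(2a) = 422.870 / 15.876 = 26.636 m, so total needed = 10.488 + 26.636 = 37.124 m > 18 m — it cannot stop.
Distance remaining when braking begins: 18 − 10.488 = 7.512 m.
v² = v₀² − 2a·d = 422.870 − 2 × 7.938 × 7.512 = 303.609 m²/s².
v = √303.609 = 17.424 m/s.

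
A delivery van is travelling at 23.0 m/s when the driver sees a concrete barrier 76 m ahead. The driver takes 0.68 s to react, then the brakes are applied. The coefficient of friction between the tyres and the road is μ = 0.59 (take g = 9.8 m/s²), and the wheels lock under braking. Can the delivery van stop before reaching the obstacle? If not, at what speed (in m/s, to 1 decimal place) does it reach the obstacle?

a = μg = 0.59 × 9.8 = 5.782 m/s².
Reaction distance = 23.0000 × 0.68 = 15.640 m.
Braking distance = v²/(2a) = 529.000 / 11.564 = 45.745 m.
Total stopping distance = 15.640 + 45.745 = 61.385 m, vs 76 m available — it stops with 76 − 61.385 = 14.615 m to spare.

Yes — it stops about 14.6 m short of the obstacle, so it never reaches it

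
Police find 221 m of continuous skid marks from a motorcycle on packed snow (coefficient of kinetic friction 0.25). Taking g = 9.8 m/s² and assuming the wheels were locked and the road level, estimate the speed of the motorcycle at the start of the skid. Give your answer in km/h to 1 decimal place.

Deceleration a = μg = 0.25 × 9.8 = 2.450 m/s².
v = √(2a·d) = √(2 × 2.450 × 221) = √1082.900 = 32.9074 m/s.
= 32.9074 × 3.6 = 118.467 km/h.

Initial speed ≈ 118.5 km/h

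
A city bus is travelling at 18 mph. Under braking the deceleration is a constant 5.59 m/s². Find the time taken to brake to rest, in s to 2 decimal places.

18 mph × 0.44704 = 8.0467 m/s.
Braking time = v/a = 8.0467 / 5.590 = 1.439 s.

Braking time ≈ 1.44 s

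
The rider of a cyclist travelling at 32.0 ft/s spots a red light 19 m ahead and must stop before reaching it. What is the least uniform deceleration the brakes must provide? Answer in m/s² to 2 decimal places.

Required deceleration ≈ 2.50 m/s²

32 ft/s × 0.3048 = 9.7536 m/s.
v² = 2a·d ⇒ a = v²/(2d) = 9.7536² / (2 × 19.000) = 95.133 / 38.000 = 2.5035 m/s².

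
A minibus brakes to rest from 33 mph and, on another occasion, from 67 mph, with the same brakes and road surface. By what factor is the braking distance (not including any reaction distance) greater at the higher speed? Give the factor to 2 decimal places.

Braking distance d = v²/(2a), so with a fixed, d ∝ v².
Factor = (67/33)² = 2.0303² = 4.1221.

Factor ≈ 4.12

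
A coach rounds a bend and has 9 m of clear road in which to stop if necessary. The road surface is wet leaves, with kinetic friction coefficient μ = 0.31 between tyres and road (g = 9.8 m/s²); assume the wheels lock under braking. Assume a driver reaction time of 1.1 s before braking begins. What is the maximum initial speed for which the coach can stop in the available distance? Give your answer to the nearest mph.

Maximum speed ≈ 11 mph

a = μg = 0.31 × 9.8 = 3.038 m/s².
Stopping distance: v·t_r + v²/(2a) = 9 with t_r = 1.1 s and a = 3.038 m/s².
So v² + 6.684 v − 54.68 = 0.
Positive root: v = −a·t_r + √((a·t_r)² + 2a·d) = −3.342 + √(11.169 + 54.68) = 4.7727 m/s.
4.7727 m/s ÷ 0.44704 = 10.676 mph.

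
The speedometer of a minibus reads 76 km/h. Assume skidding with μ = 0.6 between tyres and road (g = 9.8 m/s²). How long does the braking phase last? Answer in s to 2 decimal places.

76 km/h ÷ 3.6 = 21.1111 m/s.
a = μg = 0.6 × 9.8 = 5.880 m/s².
Braking time = v/a = 21.1111 / 5.880 = 3.590 s.

Braking time ≈ 3.59 s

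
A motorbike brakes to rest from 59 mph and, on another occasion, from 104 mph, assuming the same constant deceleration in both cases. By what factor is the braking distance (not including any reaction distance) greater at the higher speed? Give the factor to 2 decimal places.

Braking distance d = v²/(2a), so with a fixed, d ∝ v².
Factor = (104/59)² = 1.7627² = 3.1071.

Factor ≈ 3.11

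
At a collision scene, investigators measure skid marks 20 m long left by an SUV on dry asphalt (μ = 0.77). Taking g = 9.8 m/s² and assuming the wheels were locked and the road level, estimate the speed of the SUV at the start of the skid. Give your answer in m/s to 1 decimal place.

Deceleration a = μg = 0.77 × 9.8 = 7.546 m/s².
v = √(2a·d) = √(2 × 7.546 × 20) = √301.840 = 17.3735 m/s.

Initial speed ≈ 17.4 m/s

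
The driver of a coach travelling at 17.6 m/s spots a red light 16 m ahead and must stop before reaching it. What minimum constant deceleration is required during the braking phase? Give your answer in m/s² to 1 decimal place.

Required deceleration ≈ 9.7 m/s²

v² = 2a·d ⇒ a = v²/(2d) = 17.6000² / (2 × 16.000) = 309.760 / 32.000 = 9.6800 m/s².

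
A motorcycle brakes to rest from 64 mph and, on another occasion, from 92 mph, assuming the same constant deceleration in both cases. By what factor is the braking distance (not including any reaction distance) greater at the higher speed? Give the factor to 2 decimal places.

Factor ≈ 2.07

Braking distance d = v²/(2a), so with a fixed, d ∝ v².
Factor = (92/64)² = 1.4375² = 2.0664.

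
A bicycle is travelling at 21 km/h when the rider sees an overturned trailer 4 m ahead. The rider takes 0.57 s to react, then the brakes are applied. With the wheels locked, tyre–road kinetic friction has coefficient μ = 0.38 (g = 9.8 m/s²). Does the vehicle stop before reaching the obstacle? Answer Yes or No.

No

21 km/h ÷ 3.6 = 5.8333 m/s.
a = μg = 0.38 × 9.8 = 3.724 m/s².
Reaction distance = 5.8333 × 0.57 = 3.325 m.
Braking distance = v²/(2a) = 34.027 / 7.448 = 4.569 m.
Total stopping distance = 3.325 + 4.569 = 7.894 m, vs 4 m available — it cannot stop in time and overshoots by 7.894 − 4 = 3.894 m.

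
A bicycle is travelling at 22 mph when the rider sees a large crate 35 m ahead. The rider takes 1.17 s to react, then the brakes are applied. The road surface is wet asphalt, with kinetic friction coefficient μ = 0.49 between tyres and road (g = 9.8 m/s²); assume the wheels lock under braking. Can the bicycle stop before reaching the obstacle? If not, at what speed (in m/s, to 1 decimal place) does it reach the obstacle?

22 mph × 0.44704 = 9.8349 m/s.
a = μg = 0.49 × 9.8 = 4.802 m/s².
Reaction distance = 9.8349 × 1.17 = 11.507 m.
Braking distance = v²/(2a) = 96.725 / 9.604 = 10.071 m.
Total stopping distance = 11.507 + 10.071 = 21.578 m, vs 35 m available — it stops with 35 − 21.578 = 13.422 m to spare.

Yes — it stops about 13.4 m short of the obstacle, so it never reaches it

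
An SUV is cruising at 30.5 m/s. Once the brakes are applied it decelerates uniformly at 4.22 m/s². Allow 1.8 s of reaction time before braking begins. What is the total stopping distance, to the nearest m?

Total stopping distance ≈ 165 m

Reaction distance = v·t_r = 30.5000 × 1.8 = 54.900 m.
Braking distance = v²/(2a) = 30.5000² / (2 × 4.220) = 930.250 / 8.440 = 110.219 m.
Total = 54.900 + 110.219 = 165.119 m.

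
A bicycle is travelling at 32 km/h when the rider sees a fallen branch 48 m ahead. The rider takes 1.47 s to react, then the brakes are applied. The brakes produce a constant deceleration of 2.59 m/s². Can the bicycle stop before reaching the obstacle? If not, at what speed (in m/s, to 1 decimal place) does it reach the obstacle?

32 km/h ÷ 3.6 = 8.8889 m/s.
Reaction distance = 8.8889 × 1.47 = 13.067 m.
Braking distance = v²/(2a) = 79.013 / 5.180 = 15.253 m.
Total stopping distance = 13.067 + 15.253 = 28.320 m, vs 48 m available — it stops with 48 − 28.320 = 19.680 m to spare.

Yes — it stops about 19.7 m short of the obstacle, so it never reaches it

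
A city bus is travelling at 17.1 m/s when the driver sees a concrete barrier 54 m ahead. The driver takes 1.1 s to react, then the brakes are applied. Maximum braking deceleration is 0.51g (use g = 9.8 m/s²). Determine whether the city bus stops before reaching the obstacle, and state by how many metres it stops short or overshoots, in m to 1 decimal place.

Yes — it stops 5.9 m short of the obstacle

a = 0.51 × 9.8 = 4.998 m/s².
Reaction distance = 17.1000 × 1.1 = 18.810 m.
Braking distance = v²/(2a) = 292.410 / 9.996 = 29.253 m.
Total stopping distance = 18.810 + 29.253 = 48.063 m, vs 54 m available — it stops with 54 − 48.063 = 5.937 m to spare.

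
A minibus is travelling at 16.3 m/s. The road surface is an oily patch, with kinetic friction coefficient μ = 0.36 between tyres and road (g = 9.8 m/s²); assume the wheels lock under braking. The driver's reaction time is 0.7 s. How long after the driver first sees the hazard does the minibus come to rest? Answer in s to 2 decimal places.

Total time ≈ 5.32 s

a = μg = 0.36 × 9.8 = 3.528 m/s².
Braking time = v/a = 16.3000 / 3.528 = 4.620 s.
Total = 0.7 + 4.620 = 5.320 s.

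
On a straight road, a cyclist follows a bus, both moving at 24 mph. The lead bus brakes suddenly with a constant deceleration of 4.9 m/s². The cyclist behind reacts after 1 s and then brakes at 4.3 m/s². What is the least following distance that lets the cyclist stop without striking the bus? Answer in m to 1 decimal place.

24 mph × 0.44704 = 10.7290 m/s.
Leader travels v²/(2a_L) = 115.111 / 9.800 = 11.746 m before stopping.
Follower covers v·t_r = 10.7290 × 1 = 10.729 m while reacting, then v²/(2a_F) = 115.111 / 8.600 = 13.385 m while braking, for a total of 10.729 + 13.385 = 24.114 m.
Since a_F ≤ a_L and the follower starts braking later, the follower is never slower than the leader, so the closest approach is when both have stopped.
Minimum gap = 24.114 − 11.746 = 12.368 m.

Minimum gap ≈ 12.4 m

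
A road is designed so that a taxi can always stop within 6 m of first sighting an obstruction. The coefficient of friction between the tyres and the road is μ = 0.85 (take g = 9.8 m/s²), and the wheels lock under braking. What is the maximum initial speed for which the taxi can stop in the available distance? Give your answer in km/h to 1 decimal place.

Maximum speed ≈ 36.0 km/h

a = μg = 0.85 × 9.8 = 8.330 m/s².
v²/(2a) = d ⇒ v = √(2 × 8.330 × 6) = √99.96 = 9.9980 m/s.
9.9980 m/s × 3.6 = 35.993 km/h.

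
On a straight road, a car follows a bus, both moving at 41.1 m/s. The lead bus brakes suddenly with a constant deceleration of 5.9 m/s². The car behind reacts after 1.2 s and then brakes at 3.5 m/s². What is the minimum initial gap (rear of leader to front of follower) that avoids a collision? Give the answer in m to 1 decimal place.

Minimum gap ≈ 147.5 m

Leader travels v²/(2a_L) = 1689.210 / 11.800 = 143.153 m before stopping.
Follower covers v·t_r = 41.1000 × 1.2 = 49.320 m while reacting, then v²/(2a_F) = 1689.210 / 7.000 = 241.316 m while braking, for a total of 49.320 + 241.316 = 290.636 m.
Since a_F ≤ a_L and the follower starts braking later, the follower is never slower than the leader, so the closest approach is when both have stopped.
Minimum gap = 290.636 − 143.153 = 147.483 m.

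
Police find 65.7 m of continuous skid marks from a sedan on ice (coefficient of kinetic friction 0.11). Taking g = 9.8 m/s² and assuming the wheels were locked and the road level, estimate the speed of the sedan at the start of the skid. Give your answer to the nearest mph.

Deceleration a = μg = 0.11 × 9.8 = 1.078 m/s².
v = √(2a·d) = √(2 × 1.078 × 65.7) = √141.649 = 11.9016 m/s.
= 11.9016 ÷ 0.44704 = 26.623 mph.

Initial speed ≈ 27 mph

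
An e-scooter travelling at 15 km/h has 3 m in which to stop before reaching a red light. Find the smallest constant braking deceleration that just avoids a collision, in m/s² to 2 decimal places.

15 km/h ÷ 3.6 = 4.1667 m/s.
v² = 2a·d ⇒ a = v²/(2d) = 4.1667² / (2 × 3.000) = 17.361 / 6.000 = 2.8935 m/s².

Required deceleration ≈ 2.89 m/s²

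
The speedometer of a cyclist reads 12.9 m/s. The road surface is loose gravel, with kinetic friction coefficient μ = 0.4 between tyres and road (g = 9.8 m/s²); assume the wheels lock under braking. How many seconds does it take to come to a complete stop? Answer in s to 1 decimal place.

Braking time ≈ 3.3 s

a = μg = 0.4 × 9.8 = 3.920 m/s².
Braking time = v/a = 12.9000 / 3.920 = 3.291 s.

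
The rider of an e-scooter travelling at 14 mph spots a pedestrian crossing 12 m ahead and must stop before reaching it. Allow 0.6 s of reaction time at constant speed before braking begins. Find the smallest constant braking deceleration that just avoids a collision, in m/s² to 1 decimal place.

14 mph × 0.44704 = 6.2586 m/s.
Distance covered during reaction = 6.2586 × 0.6 = 3.755 m.
Distance available for braking: 12 − 3.755 = 8.245 m.
v² = 2a·d ⇒ a = v²/(2d) = 6.2586² / (2 × 8.245) = 39.170 / 16.490 = 2.3754 m/s².

Required deceleration ≈ 2.4 m/s²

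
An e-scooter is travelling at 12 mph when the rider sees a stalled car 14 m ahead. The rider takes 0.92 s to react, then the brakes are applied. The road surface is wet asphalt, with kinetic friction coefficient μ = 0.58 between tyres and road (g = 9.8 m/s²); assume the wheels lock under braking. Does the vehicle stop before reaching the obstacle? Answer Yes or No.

Yes

12 mph × 0.44704 = 5.3645 m/s.
a = μg = 0.58 × 9.8 = 5.684 m/s².
Reaction distance = 5.3645 × 0.92 = 4.935 m.
Braking distance = v²/(2a) = 28.778 / 11.368 = 2.531 m.
Total stopping distance = 4.935 + 2.531 = 7.466 m, vs 14 m available — it stops with 14 − 7.466 = 6.534 m to spare.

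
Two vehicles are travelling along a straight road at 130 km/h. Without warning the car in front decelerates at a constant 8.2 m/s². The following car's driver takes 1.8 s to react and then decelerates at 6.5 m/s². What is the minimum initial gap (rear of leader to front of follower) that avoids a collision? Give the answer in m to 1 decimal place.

130 km/h ÷ 3.6 = 36.1111 m/s.
Leader travels v²/(2a_L) = 1304.012 / 16.400 = 79.513 m before stopping.
Follower covers v·t_r = 36.1111 × 1.8 = 65.000 m while reacting, then v²/(2a_F) = 1304.012 / 13.000 = 100.309 m while braking, for a total of 65.000 + 100.309 = 165.309 m.
Since a_F ≤ a_L and the follower starts braking later, the follower is never slower than the leader, so the closest approach is when both have stopped.
Minimum gap = 165.309 − 79.513 = 85.796 m.

Minimum gap ≈ 85.8 m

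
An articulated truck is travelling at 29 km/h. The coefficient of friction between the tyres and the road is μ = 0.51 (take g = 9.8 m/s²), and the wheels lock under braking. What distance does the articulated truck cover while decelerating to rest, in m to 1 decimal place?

29 km/h ÷ 3.6 = 8.0556 m/s.
a = μg = 0.51 × 9.8 = 4.998 m/s².
Braking distance = v²/(2a) = 8.0556² / (2 × 4.998) = 64.893 / 9.996 = 6.492 m.

Braking distance ≈ 6.5 m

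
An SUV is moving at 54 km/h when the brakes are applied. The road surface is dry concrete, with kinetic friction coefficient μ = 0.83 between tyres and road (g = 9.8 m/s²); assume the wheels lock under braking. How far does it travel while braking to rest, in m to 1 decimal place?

54 km/h ÷ 3.6 = 15.0000 m/s.
a = μg = 0.83 × 9.8 = 8.134 m/s².
Braking distance = v²/(2a) = 15.0000² / (2 × 8.134) = 225.000 / 16.268 = 13.831 m.

Braking distance ≈ 13.8 m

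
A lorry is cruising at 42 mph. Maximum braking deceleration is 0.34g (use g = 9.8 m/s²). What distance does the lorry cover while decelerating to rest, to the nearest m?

Braking distance ≈ 53 m

42 mph × 0.44704 = 18.7757 m/s.
a = 0.34 × 9.8 = 3.332 m/s².
Braking distance = v²/(2a) = 18.7757² / (2 × 3.332) = 352.527 / 6.664 = 52.900 m.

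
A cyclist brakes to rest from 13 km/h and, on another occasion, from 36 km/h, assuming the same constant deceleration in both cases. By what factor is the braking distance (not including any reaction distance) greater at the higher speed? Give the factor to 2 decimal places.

Factor ≈ 7.67

Braking distance d = v²/(2a), so with a fixed, d ∝ v².
Factor = (36/13)² = 2.7692² = 7.6685.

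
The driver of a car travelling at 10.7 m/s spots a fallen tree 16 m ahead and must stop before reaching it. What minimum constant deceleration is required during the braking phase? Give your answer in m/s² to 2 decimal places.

Required deceleration ≈ 3.58 m/s²

v² = 2a·d ⇒ a = v²/(2d) = 10.7000² / (2 × 16.000) = 114.490 / 32.000 = 3.5778 m/s².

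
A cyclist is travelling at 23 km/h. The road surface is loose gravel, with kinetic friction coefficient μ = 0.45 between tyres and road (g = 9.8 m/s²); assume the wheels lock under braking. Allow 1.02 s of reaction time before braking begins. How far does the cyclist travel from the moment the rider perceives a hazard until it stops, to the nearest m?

Total stopping distance ≈ 11 m

23 km/h ÷ 3.6 = 6.3889 m/s.
a = μg = 0.45 × 9.8 = 4.410 m/s².
Reaction distance = v·t_r = 6.3889 × 1.02 = 6.517 m.
Braking distance = v²/(2a) = 6.3889² / (2 × 4.410) = 40.818 / 8.820 = 4.628 m.
Total = 6.517 + 4.628 = 11.145 m.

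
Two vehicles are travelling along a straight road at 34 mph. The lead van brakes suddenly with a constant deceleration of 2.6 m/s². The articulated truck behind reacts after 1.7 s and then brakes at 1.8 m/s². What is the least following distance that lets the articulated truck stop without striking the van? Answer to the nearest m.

Minimum gap ≈ 46 m

34 mph × 0.44704 = 15.1994 m/s.
Leader travels v²/(2a_L) = 231.022 / 5.200 = 44.427 m before stopping.
Follower covers v·t_r = 15.1994 × 1.7 = 25.839 m while reacting, then v²/(2a_F) = 231.022 / 3.600 = 64.173 m while braking, for a total of 25.839 + 64.173 = 90.012 m.
Since a_F ≤ a_L and the follower starts braking later, the follower is never slower than the leader, so the closest approach is when both have stopped.
Minimum gap = 90.012 − 44.427 = 45.585 m.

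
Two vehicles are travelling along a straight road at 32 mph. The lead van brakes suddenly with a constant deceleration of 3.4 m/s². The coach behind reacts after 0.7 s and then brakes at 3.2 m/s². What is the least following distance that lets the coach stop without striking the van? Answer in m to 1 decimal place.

Minimum gap ≈ 11.9 m

32 mph × 0.44704 = 14.3053 m/s.
Leader travels v²/(2a_L) = 204.642 / 6.800 = 30.094 m before stopping.
Follower covers v·t_r = 14.3053 × 0.7 = 10.014 m while reacting, then v²/(2a_F) = 204.642 / 6.400 = 31.975 m while braking, for a total of 10.014 + 31.975 = 41.989 m.
Since a_F ≤ a_L and the follower starts braking later, the follower is never slower than the leader, so the closest approach is when both have stopped.
Minimum gap = 41.989 − 30.094 = 11.895 m.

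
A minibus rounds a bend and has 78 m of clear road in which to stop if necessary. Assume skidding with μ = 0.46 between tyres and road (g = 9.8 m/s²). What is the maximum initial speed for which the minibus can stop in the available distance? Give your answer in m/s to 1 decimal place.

Maximum speed ≈ 26.5 m/s

a = μg = 0.46 × 9.8 = 4.508 m/s².
v²/(2a) = d ⇒ v = √(2 × 4.508 × 78) = √703.25 = 26.5189 m/s.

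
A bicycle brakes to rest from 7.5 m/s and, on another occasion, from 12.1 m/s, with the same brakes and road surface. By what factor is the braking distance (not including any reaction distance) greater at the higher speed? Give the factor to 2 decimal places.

Factor ≈ 2.60

Braking distance d = v²/(2a), so with a fixed, d ∝ v².
Factor = (12.1/7.5)² = 1.6133² = 2.6027.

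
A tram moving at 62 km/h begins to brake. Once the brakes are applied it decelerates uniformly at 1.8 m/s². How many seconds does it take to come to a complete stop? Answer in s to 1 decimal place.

62 km/h ÷ 3.6 = 17.2222 m/s.
Braking time = v/a = 17.2222 / 1.800 = 9.568 s.

Braking time ≈ 9.6 s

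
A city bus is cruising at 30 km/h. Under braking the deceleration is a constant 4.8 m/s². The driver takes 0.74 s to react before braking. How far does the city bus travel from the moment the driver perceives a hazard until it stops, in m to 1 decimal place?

Total stopping distance ≈ 13.4 m

30 km/h ÷ 3.6 = 8.3333 m/s.
Reaction distance = v·t_r = 8.3333 × 0.74 = 6.167 m.
Braking distance = v²/(2a) = 8.3333² / (2 × 4.800) = 69.444 / 9.600 = 7.234 m.
Total = 6.167 + 7.234 = 13.401 m.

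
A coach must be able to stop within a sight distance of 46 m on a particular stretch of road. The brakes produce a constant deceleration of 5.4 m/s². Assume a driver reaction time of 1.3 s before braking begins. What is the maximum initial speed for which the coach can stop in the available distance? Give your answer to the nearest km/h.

Maximum speed ≈ 59 km/h

Stopping distance: v·t_r + v²/(2a) = 46 with t_r = 1.3 s and a = 5.400 m/s².
So v² + 14.040 v − 496.80 = 0.
Positive root: v = −a·t_r + √((a·t_r)² + 2a·d) = −7.020 + √(49.280 + 496.80) = 16.3484 m/s.
16.3484 m/s × 3.6 = 58.854 km/h.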